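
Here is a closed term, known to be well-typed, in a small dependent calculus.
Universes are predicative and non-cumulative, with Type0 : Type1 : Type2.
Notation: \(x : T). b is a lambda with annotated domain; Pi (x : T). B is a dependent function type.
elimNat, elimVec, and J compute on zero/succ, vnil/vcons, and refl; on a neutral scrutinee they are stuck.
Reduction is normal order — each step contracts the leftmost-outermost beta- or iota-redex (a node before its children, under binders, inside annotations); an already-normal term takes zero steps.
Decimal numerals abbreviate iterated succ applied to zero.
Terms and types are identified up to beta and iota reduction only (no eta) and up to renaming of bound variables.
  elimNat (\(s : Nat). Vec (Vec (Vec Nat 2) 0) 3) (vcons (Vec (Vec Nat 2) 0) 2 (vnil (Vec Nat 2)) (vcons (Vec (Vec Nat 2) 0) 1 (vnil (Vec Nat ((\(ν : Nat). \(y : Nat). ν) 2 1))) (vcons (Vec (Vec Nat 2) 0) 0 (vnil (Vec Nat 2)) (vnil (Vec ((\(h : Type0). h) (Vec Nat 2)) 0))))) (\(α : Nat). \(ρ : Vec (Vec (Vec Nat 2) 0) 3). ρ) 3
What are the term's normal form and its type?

normal form:
  vcons (Vec (Vec Nat 2) 0) 2 (vnil (Vec Nat 2)) (vcons (Vec (Vec Nat 2) 0) 1 (vnil (Vec Nat 2)) (vcons (Vec (Vec Nat 2) 0) 0 (vnil (Vec Nat 2)) (vnil (Vec (Vec Nat 2) 0))))
inferred type:
  Vec (Vec (Vec Nat 2) 0) 3
observation: the term reaches its normal form after 13 normal-order steps.


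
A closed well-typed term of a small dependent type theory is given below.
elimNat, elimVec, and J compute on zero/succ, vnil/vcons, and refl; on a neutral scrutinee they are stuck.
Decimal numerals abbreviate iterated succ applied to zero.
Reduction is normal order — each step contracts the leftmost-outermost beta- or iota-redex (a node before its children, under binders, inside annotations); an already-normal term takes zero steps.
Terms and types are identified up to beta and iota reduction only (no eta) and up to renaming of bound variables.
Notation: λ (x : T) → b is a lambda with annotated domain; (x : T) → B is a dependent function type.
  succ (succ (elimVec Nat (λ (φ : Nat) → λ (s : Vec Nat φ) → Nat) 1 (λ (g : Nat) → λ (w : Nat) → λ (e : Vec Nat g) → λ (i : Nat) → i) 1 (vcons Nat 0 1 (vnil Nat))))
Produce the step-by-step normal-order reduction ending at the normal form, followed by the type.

normal-order reduction:
  succ (succ (elimVec Nat (λ (φ : Nat) → λ (s : Vec Nat φ) → Nat) 1 (λ (g : Nat) → λ (w : Nat) → λ (e : Vec Nat g) → λ (i : Nat) → i) 1 (vcons Nat 0 1 (vnil Nat))))
  ~> succ (succ ((λ (φ : Nat) → λ (s : Nat) → λ (g : Vec Nat φ) → λ (w : Nat) → w) 0 1 (vnil Nat) (elimVec Nat (λ (e : Nat) → λ (i : Vec Nat e) → Nat) 1 (λ (l : Nat) → λ (τ : Nat) → λ (ξ : Vec Nat l) → λ (f : Nat) → f) 0 (vnil Nat))))
  ~> succ (succ ((λ (φ : Nat) → λ (s : Vec Nat 0) → λ (g : Nat) → g) 1 (vnil Nat) (elimVec Nat (λ (w : Nat) → λ (e : Vec Nat w) → Nat) 1 (λ (i : Nat) → λ (l : Nat) → λ (τ : Vec Nat i) → λ (ξ : Nat) → ξ) 0 (vnil Nat))))
  ~> succ (succ ((λ (φ : Vec Nat 0) → λ (s : Nat) → s) (vnil Nat) (elimVec Nat (λ (g : Nat) → λ (w : Vec Nat g) → Nat) 1 (λ (e : Nat) → λ (i : Nat) → λ (l : Vec Nat e) → λ (τ : Nat) → τ) 0 (vnil Nat))))
  ~> succ (succ ((λ (φ : Nat) → φ) (elimVec Nat (λ (s : Nat) → λ (g : Vec Nat s) → Nat) 1 (λ (w : Nat) → λ (e : Nat) → λ (i : Vec Nat w) → λ (l : Nat) → l) 0 (vnil Nat))))
  ~> succ (succ (elimVec Nat (λ (φ : Nat) → λ (s : Vec Nat φ) → Nat) 1 (λ (g : Nat) → λ (w : Nat) → λ (e : Vec Nat g) → λ (i : Nat) → i) 0 (vnil Nat)))
  ~> 3
the term's type:
  Nat


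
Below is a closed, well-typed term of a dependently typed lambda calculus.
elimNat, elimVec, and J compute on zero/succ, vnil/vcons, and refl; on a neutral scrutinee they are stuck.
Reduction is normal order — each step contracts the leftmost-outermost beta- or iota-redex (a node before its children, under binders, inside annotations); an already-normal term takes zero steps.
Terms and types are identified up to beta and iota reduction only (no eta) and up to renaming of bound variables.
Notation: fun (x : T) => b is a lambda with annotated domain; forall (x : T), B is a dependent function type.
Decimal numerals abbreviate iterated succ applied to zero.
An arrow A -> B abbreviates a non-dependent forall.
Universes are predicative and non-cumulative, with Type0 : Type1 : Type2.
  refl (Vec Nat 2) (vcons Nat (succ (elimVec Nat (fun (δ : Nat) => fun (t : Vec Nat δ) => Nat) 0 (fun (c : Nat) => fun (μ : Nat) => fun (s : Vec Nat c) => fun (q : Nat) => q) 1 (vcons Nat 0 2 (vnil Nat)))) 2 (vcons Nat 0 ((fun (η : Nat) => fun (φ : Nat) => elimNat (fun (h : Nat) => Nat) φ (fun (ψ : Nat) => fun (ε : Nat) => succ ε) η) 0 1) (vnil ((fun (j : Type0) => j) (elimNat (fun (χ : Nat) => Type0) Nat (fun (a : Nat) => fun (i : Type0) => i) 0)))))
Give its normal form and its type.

normal form:
  refl (Vec Nat 2) (vcons Nat 1 2 (vcons Nat 0 1 (vnil Nat)))
inferred type:
  Eq (Vec Nat 2) (vcons Nat 1 2 (vcons Nat 0 1 (vnil Nat))) (vcons Nat 1 2 (vcons Nat 0 1 (vnil Nat)))
observation: the first redex contracted is an elimVec iota-redex; the normal form is reached in 11 normal-order steps.


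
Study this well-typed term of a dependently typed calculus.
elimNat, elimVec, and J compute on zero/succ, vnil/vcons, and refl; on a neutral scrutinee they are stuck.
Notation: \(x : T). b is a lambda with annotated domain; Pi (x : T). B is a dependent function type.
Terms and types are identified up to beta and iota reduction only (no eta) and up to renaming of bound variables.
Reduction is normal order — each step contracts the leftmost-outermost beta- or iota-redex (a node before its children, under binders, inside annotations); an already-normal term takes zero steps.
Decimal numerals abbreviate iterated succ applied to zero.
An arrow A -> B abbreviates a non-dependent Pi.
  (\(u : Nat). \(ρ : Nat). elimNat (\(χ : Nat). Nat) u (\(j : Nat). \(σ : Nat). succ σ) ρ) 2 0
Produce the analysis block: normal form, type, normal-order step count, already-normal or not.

reduced normal form:
  2
the term's type:
  Nat
normal-order step count: 3
already normal: no
first redex: a beta-redex


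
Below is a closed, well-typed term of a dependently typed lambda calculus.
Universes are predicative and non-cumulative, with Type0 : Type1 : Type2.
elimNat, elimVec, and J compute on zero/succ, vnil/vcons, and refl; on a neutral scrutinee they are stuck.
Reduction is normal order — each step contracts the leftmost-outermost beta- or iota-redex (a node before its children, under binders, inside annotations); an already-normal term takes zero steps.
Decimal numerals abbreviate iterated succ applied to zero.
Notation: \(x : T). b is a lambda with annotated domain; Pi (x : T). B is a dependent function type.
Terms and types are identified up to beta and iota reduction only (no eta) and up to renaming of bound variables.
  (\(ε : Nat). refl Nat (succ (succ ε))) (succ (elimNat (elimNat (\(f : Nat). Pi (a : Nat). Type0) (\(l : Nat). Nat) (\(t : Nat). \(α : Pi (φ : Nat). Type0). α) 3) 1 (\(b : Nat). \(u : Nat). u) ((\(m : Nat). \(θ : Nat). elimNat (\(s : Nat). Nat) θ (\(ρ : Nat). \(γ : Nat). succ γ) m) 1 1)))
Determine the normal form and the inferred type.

reduced normal form:
  refl Nat 4
type:
  Eq Nat 4 4
observation: 24 normal-order steps normalize the term, beginning with a beta-redex.


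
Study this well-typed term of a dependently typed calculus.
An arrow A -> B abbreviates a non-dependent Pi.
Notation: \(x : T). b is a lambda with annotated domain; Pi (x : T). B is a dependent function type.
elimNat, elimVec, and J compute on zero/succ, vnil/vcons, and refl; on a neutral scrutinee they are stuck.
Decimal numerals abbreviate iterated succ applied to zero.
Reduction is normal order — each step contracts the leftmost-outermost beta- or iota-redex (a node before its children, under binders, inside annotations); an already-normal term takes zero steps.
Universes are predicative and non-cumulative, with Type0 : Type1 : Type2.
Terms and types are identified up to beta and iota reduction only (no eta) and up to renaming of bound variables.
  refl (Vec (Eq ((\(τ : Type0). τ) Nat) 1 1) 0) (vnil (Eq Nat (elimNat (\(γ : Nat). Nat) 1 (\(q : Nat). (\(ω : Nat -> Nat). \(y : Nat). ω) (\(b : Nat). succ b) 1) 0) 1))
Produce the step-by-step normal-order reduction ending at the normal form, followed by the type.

normal-order reduction:
  refl (Vec (Eq ((\(τ : Type0). τ) Nat) 1 1) 0) (vnil (Eq Nat (elimNat (\(γ : Nat). Nat) 1 (\(q : Nat). (\(ω : Nat -> Nat). \(y : Nat). ω) (\(b : Nat). succ b) 1) 0) 1))
  ~> refl (Vec (Eq Nat 1 1) 0) (vnil (Eq Nat (elimNat (\(τ : Nat). Nat) 1 (\(γ : Nat). (\(q : Nat -> Nat). \(ω : Nat). q) (\(y : Nat). succ y) 1) 0) 1))
  ~> refl (Vec (Eq Nat 1 1) 0) (vnil (Eq Nat 1 1))
type:
  Eq (Vec (Eq Nat 1 1) 0) (vnil (Eq Nat 1 1)) (vnil (Eq Nat 1 1))


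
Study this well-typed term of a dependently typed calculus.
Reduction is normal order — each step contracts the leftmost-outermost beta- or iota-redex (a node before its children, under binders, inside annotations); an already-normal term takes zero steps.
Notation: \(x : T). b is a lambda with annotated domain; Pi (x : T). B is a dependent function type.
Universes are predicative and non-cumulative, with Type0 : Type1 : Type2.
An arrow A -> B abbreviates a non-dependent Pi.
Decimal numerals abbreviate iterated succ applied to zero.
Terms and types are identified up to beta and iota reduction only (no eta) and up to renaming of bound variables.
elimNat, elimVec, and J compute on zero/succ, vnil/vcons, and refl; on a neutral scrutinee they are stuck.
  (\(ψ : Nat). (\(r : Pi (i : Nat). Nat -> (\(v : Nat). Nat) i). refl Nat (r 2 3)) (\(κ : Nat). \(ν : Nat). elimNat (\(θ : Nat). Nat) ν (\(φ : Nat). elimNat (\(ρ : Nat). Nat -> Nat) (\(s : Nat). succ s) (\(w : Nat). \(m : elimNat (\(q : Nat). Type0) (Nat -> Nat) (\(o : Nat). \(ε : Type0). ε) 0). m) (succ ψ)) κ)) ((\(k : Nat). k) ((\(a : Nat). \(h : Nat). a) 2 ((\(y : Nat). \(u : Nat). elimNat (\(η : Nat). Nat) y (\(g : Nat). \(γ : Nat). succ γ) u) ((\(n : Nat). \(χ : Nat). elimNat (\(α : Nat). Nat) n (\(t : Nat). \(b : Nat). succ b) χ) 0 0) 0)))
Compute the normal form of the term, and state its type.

reduced normal form:
  refl Nat 5
inferred type:
  Eq Nat 5 5


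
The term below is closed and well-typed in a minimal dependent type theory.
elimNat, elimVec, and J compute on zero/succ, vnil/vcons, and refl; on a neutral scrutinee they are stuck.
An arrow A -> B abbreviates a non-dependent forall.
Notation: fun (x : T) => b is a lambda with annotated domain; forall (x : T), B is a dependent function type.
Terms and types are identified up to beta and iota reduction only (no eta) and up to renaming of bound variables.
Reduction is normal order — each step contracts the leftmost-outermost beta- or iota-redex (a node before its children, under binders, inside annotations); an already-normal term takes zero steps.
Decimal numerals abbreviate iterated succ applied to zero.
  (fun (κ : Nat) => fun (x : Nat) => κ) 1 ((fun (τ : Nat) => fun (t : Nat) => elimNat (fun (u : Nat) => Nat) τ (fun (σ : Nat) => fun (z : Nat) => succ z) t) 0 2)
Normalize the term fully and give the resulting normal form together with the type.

normal form:
  1
inferred type:
  Nat
observation: reduction starts at a beta-redex, and 2 normal-order steps reach the normal form.


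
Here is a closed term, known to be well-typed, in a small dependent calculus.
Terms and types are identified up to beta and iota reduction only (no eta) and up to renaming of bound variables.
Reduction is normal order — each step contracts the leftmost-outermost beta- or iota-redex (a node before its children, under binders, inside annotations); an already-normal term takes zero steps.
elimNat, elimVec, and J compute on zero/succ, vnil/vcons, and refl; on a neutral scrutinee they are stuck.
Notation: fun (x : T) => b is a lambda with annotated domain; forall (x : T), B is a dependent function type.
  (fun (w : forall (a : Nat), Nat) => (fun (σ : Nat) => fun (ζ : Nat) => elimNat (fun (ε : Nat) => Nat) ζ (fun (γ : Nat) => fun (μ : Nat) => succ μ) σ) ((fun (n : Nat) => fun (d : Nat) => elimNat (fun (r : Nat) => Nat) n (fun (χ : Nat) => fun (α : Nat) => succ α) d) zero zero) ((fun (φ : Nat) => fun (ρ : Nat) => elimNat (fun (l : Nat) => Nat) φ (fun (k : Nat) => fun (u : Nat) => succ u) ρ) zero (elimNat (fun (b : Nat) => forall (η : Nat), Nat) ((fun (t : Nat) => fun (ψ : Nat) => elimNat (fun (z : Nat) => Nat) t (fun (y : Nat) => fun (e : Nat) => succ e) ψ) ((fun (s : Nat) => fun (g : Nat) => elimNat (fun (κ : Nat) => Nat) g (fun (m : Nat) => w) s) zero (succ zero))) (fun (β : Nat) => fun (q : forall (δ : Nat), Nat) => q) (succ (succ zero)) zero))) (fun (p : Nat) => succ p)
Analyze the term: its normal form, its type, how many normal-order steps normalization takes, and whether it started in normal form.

normal form:
  succ zero
the term's type:
  Nat
normal-order step count: 26
term was already normal: no
first redex: a beta-redex


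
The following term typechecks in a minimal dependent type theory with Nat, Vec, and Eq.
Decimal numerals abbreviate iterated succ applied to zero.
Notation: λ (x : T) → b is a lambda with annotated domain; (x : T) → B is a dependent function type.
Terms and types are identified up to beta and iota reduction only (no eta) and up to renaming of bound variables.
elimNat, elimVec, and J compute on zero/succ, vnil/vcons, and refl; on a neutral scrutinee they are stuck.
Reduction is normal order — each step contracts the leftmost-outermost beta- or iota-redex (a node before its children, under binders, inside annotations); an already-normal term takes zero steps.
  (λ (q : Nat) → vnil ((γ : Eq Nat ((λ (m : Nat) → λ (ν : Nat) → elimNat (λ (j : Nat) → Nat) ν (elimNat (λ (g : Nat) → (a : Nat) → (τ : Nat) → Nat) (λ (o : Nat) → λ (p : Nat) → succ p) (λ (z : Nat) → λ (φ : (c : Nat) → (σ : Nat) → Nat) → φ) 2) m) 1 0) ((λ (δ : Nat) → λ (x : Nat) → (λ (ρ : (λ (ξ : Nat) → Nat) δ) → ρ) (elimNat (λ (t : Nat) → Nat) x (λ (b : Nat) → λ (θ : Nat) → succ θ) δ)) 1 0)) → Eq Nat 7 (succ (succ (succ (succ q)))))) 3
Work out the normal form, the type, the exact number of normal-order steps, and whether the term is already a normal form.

normal form:
  vnil ((q : Eq Nat 1 1) → Eq Nat 7 7)
inferred type:
  Vec ((q : Eq Nat 1 1) → Eq Nat 7 7) 0
reduction steps (normal order): 21
term was already normal: no
first contracted redex: a beta-redex


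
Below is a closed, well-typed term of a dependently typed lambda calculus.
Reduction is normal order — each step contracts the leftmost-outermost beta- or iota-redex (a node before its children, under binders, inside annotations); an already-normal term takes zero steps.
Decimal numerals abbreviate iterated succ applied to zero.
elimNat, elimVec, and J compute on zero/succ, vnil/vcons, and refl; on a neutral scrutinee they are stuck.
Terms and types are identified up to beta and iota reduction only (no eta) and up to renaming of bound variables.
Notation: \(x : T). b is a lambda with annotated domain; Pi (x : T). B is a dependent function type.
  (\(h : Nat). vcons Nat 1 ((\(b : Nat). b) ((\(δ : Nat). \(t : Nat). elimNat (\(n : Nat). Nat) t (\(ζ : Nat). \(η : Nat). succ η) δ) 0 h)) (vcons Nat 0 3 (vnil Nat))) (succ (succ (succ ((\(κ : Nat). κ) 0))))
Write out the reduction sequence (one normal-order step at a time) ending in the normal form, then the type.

reduction (normal order):
  (\(h : Nat). vcons Nat 1 ((\(b : Nat). b) ((\(δ : Nat). \(t : Nat). elimNat (\(n : Nat). Nat) t (\(ζ : Nat). \(η : Nat). succ η) δ) 0 h)) (vcons Nat 0 3 (vnil Nat))) (succ (succ (succ ((\(κ : Nat). κ) 0))))
  ~> vcons Nat 1 ((\(h : Nat). h) ((\(b : Nat). \(δ : Nat). elimNat (\(t : Nat). Nat) δ (\(n : Nat). \(ζ : Nat). succ ζ) b) 0 (succ (succ (succ ((\(η : Nat). η) 0)))))) (vcons Nat 0 3 (vnil Nat))
  ~> vcons Nat 1 ((\(h : Nat). \(b : Nat). elimNat (\(δ : Nat). Nat) b (\(t : Nat). \(n : Nat). succ n) h) 0 (succ (succ (succ ((\(ζ : Nat). ζ) 0))))) (vcons Nat 0 3 (vnil Nat))
  ~> vcons Nat 1 ((\(h : Nat). elimNat (\(b : Nat). Nat) h (\(δ : Nat). \(t : Nat). succ t) 0) (succ (succ (succ ((\(n : Nat). n) 0))))) (vcons Nat 0 3 (vnil Nat))
  ~> vcons Nat 1 (elimNat (\(h : Nat). Nat) (succ (succ (succ ((\(b : Nat). b) 0)))) (\(δ : Nat). \(t : Nat). succ t) 0) (vcons Nat 0 3 (vnil Nat))
  ~> vcons Nat 1 (succ (succ (succ ((\(h : Nat). h) 0)))) (vcons Nat 0 3 (vnil Nat))
  ~> vcons Nat 1 3 (vcons Nat 0 3 (vnil Nat))
type:
  Vec Nat 2


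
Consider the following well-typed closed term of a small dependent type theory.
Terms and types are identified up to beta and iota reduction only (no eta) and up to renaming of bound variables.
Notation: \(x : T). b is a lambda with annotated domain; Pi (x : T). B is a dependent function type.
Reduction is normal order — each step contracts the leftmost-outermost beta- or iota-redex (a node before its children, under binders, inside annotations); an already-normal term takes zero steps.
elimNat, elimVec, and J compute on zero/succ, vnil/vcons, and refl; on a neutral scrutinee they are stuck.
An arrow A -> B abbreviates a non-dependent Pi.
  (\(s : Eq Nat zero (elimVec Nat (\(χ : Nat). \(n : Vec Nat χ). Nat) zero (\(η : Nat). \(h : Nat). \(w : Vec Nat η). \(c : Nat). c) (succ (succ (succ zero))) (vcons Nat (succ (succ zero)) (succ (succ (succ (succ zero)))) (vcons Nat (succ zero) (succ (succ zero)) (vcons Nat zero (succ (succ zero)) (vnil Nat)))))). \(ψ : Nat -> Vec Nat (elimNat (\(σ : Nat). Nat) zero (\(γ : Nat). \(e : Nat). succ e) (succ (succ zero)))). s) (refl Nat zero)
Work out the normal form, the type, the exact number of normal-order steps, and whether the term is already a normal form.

normal form:
  \(s : Nat -> Vec Nat (succ (succ zero))). refl Nat zero
the term's type:
  (Nat -> Vec Nat (succ (succ zero))) -> Eq Nat zero zero
reduction steps (normal order): 8
term was already normal: no
first contracted redex: a beta-redex


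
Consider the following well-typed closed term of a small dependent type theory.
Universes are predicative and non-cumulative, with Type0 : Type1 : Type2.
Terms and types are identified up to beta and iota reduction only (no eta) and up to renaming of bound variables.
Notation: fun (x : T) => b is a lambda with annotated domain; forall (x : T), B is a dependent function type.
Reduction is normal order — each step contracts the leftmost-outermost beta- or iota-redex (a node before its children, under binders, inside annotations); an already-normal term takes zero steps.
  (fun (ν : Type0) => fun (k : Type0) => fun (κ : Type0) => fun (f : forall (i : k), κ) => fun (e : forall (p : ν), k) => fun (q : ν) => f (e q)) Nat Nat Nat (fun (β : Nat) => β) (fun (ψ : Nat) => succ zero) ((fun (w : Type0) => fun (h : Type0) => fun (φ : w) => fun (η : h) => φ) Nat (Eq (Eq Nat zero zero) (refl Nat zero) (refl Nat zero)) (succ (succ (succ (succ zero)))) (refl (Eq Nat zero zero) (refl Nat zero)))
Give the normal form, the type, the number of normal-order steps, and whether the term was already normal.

resulting normal form:
  succ zero
type:
  Nat
steps to reach normal form (normal order): 8
started in normal form: no
first contracted redex: a beta-redex


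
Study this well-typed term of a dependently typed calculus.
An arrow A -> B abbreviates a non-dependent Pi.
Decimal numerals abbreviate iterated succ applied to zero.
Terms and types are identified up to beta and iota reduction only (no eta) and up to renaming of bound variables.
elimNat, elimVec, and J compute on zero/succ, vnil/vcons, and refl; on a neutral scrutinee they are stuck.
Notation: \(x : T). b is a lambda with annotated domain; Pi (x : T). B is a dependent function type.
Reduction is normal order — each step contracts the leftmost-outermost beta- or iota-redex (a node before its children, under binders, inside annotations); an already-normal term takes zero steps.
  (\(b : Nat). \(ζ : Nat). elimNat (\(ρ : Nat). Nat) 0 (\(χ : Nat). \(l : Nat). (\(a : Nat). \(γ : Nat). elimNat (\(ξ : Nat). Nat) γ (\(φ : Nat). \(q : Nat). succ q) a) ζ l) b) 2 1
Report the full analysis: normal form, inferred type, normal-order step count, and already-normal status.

resulting normal form:
  2
the term's type:
  Nat
reduction steps (normal order): 21
term was already normal: no
first redex: a beta-redex


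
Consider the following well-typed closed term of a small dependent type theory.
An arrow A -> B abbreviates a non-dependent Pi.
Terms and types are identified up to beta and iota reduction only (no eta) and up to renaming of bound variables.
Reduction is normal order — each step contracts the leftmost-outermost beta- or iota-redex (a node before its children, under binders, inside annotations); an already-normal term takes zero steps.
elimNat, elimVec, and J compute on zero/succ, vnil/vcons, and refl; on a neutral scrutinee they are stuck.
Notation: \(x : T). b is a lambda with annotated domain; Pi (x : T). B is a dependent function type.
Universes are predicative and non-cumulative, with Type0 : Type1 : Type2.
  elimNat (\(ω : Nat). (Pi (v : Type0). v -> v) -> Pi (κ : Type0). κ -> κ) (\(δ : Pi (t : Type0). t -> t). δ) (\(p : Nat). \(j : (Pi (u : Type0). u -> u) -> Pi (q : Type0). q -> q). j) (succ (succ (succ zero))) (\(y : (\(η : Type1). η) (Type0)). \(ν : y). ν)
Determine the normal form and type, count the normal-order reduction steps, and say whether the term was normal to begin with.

resulting normal form:
  \(ω : Type0). \(v : ω). v
the term's type:
  Pi (ω : Type0). ω -> ω
normal-order step count: 12
term was already normal: no
first contracted redex: an elimNat iota-redex


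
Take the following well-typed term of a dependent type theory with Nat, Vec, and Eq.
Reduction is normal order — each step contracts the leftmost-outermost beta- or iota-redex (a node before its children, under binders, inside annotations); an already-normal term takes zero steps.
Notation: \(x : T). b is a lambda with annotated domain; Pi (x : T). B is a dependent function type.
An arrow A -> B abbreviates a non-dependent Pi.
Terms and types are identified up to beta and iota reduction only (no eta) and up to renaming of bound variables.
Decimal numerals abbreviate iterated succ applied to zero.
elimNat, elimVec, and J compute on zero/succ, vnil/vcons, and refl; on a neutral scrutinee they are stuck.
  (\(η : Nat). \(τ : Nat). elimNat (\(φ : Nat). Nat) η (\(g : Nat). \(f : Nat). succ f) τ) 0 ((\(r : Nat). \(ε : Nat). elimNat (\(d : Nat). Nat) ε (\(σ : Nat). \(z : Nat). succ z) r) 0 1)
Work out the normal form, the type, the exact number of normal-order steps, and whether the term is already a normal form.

normal form:
  1
the term's type:
  Nat
steps to reach normal form (normal order): 9
term was already normal: no
first contracted redex: a beta-redex


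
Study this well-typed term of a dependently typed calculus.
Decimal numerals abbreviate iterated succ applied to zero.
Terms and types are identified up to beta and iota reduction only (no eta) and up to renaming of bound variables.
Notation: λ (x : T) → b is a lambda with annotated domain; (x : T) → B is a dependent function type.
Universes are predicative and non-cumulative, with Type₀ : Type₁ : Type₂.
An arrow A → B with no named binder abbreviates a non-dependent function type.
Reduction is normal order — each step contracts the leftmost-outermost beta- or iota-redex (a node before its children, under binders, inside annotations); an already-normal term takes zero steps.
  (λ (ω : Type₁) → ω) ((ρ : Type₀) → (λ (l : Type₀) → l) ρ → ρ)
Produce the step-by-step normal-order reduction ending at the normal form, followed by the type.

normal-order reduction:
  (λ (ω : Type₁) → ω) ((ρ : Type₀) → (λ (l : Type₀) → l) ρ → ρ)
  ~> (ω : Type₀) → (λ (ρ : Type₀) → ρ) ω → ω
  ~> (ω : Type₀) → ω → ω
the term's type:
  Type₁


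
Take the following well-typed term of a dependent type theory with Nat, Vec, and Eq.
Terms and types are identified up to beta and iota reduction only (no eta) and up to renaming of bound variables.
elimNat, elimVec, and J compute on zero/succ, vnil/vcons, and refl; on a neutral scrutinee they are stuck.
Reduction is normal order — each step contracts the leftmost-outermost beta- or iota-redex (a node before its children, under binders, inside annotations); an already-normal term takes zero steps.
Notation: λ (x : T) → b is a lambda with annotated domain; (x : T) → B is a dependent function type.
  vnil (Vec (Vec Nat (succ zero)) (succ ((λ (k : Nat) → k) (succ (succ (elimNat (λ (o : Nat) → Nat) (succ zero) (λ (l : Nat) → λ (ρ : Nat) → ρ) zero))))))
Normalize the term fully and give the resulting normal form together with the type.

resulting normal form:
  vnil (Vec (Vec Nat (succ zero)) (succ (succ (succ (succ zero)))))
inferred type:
  Vec (Vec (Vec Nat (succ zero)) (succ (succ (succ (succ zero))))) zero


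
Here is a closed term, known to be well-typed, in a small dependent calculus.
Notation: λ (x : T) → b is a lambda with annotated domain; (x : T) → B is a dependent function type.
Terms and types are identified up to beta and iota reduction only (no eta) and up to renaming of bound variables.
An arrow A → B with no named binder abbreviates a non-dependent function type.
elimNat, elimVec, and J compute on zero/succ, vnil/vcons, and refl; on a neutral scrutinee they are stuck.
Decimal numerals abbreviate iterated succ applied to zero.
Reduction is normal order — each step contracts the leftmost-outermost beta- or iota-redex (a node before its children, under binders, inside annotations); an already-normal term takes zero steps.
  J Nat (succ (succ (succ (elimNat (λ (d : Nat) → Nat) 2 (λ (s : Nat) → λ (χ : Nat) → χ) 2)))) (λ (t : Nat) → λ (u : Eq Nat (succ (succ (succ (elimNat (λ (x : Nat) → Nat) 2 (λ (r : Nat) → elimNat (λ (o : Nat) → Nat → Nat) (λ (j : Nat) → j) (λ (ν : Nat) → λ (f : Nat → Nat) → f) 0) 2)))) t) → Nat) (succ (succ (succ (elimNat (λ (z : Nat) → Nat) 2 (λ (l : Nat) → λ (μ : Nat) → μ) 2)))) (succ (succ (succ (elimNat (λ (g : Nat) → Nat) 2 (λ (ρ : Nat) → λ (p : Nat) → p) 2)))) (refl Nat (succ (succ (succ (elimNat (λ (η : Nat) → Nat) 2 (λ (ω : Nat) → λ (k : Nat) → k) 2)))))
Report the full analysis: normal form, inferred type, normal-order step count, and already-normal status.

reduced normal form:
  5
type:
  Nat
normal-order step count: 8
started in normal form: no
first redex: a J iota-redex


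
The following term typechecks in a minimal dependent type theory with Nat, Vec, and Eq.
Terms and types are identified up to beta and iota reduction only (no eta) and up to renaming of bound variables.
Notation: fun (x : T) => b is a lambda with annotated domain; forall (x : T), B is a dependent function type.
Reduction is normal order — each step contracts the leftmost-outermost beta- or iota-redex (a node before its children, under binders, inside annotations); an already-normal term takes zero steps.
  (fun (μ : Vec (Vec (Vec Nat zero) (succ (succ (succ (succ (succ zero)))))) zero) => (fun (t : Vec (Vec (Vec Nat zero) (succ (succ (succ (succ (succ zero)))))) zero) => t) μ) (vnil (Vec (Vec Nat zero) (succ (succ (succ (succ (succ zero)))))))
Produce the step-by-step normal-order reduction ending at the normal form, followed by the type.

reduction (normal order):
  (fun (μ : Vec (Vec (Vec Nat zero) (succ (succ (succ (succ (succ zero)))))) zero) => (fun (t : Vec (Vec (Vec Nat zero) (succ (succ (succ (succ (succ zero)))))) zero) => t) μ) (vnil (Vec (Vec Nat zero) (succ (succ (succ (succ (succ zero)))))))
  ~> (fun (μ : Vec (Vec (Vec Nat zero) (succ (succ (succ (succ (succ zero)))))) zero) => μ) (vnil (Vec (Vec Nat zero) (succ (succ (succ (succ (succ zero)))))))
  ~> vnil (Vec (Vec Nat zero) (succ (succ (succ (succ (succ zero))))))
the term's type:
  Vec (Vec (Vec Nat zero) (succ (succ (succ (succ (succ zero)))))) zero


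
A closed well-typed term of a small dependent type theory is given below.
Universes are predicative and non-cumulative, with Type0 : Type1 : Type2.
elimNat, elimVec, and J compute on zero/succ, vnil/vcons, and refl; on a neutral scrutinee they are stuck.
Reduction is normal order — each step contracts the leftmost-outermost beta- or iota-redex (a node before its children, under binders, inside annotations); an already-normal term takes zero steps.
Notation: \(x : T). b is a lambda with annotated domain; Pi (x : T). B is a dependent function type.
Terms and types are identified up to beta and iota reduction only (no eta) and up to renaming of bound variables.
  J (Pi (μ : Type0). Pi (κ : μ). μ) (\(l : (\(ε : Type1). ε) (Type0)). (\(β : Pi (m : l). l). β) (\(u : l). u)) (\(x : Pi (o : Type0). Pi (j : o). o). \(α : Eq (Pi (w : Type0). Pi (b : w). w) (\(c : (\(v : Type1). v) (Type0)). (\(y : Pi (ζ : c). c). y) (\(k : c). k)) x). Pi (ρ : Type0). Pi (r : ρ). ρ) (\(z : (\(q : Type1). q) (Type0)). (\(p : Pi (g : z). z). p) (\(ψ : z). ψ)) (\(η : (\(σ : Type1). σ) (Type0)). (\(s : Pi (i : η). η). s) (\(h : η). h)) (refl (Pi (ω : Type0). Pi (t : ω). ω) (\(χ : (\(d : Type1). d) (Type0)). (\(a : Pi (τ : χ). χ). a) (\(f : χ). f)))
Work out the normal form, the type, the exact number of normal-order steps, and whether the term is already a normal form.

resulting normal form:
  \(μ : Type0). \(κ : μ). κ
inferred type:
  Pi (μ : Type0). Pi (κ : μ). μ
steps to reach normal form (normal order): 3
already normal: no
first redex: a J iota-redex


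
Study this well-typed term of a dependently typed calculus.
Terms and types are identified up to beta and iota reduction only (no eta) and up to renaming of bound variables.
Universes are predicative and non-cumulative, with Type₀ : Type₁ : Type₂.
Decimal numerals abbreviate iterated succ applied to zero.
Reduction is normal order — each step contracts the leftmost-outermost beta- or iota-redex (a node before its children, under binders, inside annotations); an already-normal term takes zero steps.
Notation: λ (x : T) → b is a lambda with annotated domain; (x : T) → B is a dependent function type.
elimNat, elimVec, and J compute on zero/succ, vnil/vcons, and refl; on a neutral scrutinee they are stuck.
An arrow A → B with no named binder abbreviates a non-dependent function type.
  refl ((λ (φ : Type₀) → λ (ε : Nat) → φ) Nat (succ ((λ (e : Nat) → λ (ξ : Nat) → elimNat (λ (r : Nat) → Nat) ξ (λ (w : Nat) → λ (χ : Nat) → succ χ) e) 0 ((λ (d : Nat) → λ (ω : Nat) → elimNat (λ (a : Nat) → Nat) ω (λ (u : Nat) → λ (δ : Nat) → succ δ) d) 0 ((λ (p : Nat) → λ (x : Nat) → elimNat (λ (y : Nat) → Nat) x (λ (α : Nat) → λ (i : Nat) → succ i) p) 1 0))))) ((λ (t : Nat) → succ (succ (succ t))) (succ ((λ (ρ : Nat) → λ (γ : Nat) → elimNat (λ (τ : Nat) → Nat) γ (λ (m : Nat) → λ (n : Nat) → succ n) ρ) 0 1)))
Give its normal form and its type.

normal form:
  refl Nat 5
the term's type:
  Eq Nat 5 5
observation: reduction starts at a beta-redex, and 6 normal-order steps reach the normal form.


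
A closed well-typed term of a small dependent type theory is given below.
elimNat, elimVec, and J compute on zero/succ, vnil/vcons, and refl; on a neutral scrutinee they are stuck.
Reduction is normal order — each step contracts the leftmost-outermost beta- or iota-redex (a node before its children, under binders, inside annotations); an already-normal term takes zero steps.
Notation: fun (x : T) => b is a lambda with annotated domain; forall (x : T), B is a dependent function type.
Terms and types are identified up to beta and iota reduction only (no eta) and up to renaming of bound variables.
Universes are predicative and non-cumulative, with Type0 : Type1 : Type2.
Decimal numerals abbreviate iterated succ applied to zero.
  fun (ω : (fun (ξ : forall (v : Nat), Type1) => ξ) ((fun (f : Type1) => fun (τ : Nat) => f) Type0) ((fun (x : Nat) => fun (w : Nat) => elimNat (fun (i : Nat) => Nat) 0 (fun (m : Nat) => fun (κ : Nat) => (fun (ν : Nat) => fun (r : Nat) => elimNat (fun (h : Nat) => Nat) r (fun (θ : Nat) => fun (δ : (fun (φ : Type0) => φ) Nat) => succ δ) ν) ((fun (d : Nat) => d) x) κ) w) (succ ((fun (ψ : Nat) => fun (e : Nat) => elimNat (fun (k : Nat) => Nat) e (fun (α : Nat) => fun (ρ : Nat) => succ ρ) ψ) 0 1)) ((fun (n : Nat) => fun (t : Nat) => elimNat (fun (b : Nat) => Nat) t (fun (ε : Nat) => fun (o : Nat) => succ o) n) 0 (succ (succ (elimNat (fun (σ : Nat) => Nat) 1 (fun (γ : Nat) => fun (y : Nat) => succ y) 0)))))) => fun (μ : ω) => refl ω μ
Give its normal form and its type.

normal form:
  fun (ω : Type0) => fun (ξ : ω) => refl ω ξ
type:
  forall (ω : Type0), forall (ξ : ω), Eq ω ξ ξ
observation: 3 normal-order steps normalize the term, beginning with a beta-redex.


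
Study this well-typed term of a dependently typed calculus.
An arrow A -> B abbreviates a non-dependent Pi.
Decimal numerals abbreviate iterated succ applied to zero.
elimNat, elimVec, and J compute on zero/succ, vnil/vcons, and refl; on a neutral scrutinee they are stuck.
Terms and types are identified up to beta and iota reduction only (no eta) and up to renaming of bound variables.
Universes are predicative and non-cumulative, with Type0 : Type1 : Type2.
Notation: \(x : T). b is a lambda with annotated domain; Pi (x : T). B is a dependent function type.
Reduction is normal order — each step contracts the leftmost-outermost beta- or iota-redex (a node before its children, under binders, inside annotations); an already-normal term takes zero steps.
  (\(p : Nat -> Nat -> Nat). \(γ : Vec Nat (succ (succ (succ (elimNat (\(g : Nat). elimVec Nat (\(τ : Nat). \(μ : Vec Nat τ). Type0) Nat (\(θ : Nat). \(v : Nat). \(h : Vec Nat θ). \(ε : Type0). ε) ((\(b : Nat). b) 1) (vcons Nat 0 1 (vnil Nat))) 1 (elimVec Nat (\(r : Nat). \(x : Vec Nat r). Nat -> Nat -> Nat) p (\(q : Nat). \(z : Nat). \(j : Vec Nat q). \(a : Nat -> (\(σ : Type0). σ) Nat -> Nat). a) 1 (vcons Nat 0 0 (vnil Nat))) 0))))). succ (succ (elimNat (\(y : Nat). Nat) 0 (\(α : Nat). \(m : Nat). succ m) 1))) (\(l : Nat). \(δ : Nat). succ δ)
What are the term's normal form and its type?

normal form:
  \(p : Vec Nat 4). 3
the term's type:
  Vec Nat 4 -> Nat


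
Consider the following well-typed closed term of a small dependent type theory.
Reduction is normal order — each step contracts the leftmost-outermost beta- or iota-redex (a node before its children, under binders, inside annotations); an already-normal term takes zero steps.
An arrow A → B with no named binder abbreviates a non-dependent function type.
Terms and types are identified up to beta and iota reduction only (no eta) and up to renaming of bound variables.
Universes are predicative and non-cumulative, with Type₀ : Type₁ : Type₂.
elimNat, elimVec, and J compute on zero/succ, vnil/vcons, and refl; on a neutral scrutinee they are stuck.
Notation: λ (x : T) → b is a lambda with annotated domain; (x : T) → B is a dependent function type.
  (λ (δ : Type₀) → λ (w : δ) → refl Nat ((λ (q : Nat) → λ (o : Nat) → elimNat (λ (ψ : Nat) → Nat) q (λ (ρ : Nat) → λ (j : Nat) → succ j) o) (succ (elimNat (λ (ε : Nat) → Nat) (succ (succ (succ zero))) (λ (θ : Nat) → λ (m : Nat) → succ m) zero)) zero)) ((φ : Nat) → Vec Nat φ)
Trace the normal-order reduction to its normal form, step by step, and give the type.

normal-order reduction sequence:
  (λ (δ : Type₀) → λ (w : δ) → refl Nat ((λ (q : Nat) → λ (o : Nat) → elimNat (λ (ψ : Nat) → Nat) q (λ (ρ : Nat) → λ (j : Nat) → succ j) o) (succ (elimNat (λ (ε : Nat) → Nat) (succ (succ (succ zero))) (λ (θ : Nat) → λ (m : Nat) → succ m) zero)) zero)) ((φ : Nat) → Vec Nat φ)
  ~> λ (δ : (w : Nat) → Vec Nat w) → refl Nat ((λ (q : Nat) → λ (o : Nat) → elimNat (λ (ψ : Nat) → Nat) q (λ (ρ : Nat) → λ (j : Nat) → succ j) o) (succ (elimNat (λ (ε : Nat) → Nat) (succ (succ (succ zero))) (λ (θ : Nat) → λ (m : Nat) → succ m) zero)) zero)
  ~> λ (δ : (w : Nat) → Vec Nat w) → refl Nat ((λ (q : Nat) → elimNat (λ (o : Nat) → Nat) (succ (elimNat (λ (ψ : Nat) → Nat) (succ (succ (succ zero))) (λ (ρ : Nat) → λ (j : Nat) → succ j) zero)) (λ (ε : Nat) → λ (θ : Nat) → succ θ) q) zero)
  ~> λ (δ : (w : Nat) → Vec Nat w) → refl Nat (elimNat (λ (q : Nat) → Nat) (succ (elimNat (λ (o : Nat) → Nat) (succ (succ (succ zero))) (λ (ψ : Nat) → λ (ρ : Nat) → succ ρ) zero)) (λ (j : Nat) → λ (ε : Nat) → succ ε) zero)
  ~> λ (δ : (w : Nat) → Vec Nat w) → refl Nat (succ (elimNat (λ (q : Nat) → Nat) (succ (succ (succ zero))) (λ (o : Nat) → λ (ψ : Nat) → succ ψ) zero))
  ~> λ (δ : (w : Nat) → Vec Nat w) → refl Nat (succ (succ (succ (succ zero))))
inferred type:
  ((δ : Nat) → Vec Nat δ) → Eq Nat (succ (succ (succ (succ zero)))) (succ (succ (succ (succ zero))))


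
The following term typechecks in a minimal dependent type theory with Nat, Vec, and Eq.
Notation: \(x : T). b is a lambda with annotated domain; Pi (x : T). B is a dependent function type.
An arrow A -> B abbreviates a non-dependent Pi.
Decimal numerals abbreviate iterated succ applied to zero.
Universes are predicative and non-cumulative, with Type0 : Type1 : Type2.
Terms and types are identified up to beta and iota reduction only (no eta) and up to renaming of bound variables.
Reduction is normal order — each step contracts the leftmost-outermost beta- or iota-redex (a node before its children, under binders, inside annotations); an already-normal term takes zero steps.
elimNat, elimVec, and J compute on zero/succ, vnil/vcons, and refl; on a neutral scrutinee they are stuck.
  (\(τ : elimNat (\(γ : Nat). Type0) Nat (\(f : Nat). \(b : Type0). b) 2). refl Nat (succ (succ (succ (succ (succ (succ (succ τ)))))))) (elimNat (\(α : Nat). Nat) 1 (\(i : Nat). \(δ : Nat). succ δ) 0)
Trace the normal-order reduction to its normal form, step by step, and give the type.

reduction (normal order):
  (\(τ : elimNat (\(γ : Nat). Type0) Nat (\(f : Nat). \(b : Type0). b) 2). refl Nat (succ (succ (succ (succ (succ (succ (succ τ)))))))) (elimNat (\(α : Nat). Nat) 1 (\(i : Nat). \(δ : Nat). succ δ) 0)
  ~> refl Nat (succ (succ (succ (succ (succ (succ (succ (elimNat (\(τ : Nat). Nat) 1 (\(γ : Nat). \(f : Nat). succ f) 0))))))))
  ~> refl Nat 8
inferred type:
  Eq Nat 8 8


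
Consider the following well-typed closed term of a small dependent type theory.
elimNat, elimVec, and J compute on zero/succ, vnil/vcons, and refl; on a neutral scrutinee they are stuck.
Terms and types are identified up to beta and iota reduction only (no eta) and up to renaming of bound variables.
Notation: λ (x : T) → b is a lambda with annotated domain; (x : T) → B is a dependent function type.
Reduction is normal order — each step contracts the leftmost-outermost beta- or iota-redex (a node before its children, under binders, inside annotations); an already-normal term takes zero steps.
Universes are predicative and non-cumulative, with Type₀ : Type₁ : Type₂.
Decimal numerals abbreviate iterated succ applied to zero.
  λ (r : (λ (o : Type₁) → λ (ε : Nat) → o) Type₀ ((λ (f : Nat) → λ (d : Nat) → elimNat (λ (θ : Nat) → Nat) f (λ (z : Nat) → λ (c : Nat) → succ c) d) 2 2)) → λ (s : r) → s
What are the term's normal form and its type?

reduced normal form:
  λ (r : Type₀) → λ (o : r) → o
the term's type:
  (r : Type₀) → (o : r) → r


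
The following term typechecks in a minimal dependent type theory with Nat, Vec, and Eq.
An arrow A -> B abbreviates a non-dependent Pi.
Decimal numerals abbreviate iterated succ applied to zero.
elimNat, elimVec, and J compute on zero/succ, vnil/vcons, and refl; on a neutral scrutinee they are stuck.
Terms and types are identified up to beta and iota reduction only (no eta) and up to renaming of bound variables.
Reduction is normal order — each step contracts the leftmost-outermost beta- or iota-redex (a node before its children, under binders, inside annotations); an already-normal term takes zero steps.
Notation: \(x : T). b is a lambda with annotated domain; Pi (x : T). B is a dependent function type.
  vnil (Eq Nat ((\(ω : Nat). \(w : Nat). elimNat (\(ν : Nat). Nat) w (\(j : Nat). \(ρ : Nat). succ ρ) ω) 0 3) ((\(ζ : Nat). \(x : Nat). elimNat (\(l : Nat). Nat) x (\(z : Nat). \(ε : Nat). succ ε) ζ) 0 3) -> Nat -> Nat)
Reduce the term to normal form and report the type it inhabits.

resulting normal form:
  vnil (Eq Nat 3 3 -> Nat -> Nat)
inferred type:
  Vec (Eq Nat 3 3 -> Nat -> Nat) 0
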